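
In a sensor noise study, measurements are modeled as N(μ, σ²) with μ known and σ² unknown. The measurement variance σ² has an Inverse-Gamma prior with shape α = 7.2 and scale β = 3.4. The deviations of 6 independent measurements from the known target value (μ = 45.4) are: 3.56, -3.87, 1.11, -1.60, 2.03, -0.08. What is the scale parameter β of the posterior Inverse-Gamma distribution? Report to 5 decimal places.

21.18495

With known mean μ and an Inverse-Gamma(α, β) prior on σ², the Normal likelihood is conjugate: posterior is Inv-Gamma(α + n/2, β + Σ(xᵢ−μ)²/2).
Σ(xᵢ−μ)² = (3.56)² + (-3.87)² + (1.11)² + (-1.60)² + (2.03)² + (-0.08)² = 35.5699.
Posterior: Inv-Gamma(7.2 + 6/2, 3.4 + 35.5699/2) = Inv-Gamma(10.20, 21.18495).
Posterior β = 21.18495.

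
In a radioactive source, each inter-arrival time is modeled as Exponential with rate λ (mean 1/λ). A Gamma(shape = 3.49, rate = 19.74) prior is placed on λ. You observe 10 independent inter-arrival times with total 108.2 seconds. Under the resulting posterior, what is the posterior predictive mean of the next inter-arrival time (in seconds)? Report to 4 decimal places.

10.2434

With a Gamma(shape α, rate β) prior on the exponential rate λ, the posterior after n observations with total T = Σxᵢ is Gamma(α+n, β+T).
Posterior: Gamma(3.49+10, 19.74+108.2) = Gamma(13.49, 127.94).
The predictive distribution for the next observation is Lomax; its mean is β/(α−1) = 127.94/12.49 = 10.2434.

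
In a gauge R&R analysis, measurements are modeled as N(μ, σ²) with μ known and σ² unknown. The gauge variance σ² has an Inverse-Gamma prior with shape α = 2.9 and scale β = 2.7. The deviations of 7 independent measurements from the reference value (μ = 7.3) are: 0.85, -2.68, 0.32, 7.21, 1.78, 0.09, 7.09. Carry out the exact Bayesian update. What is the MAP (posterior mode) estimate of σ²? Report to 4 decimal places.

With known mean μ and an Inverse-Gamma(α, β) prior on σ², the Normal likelihood is conjugate: posterior is Inv-Gamma(α + n/2, β + Σ(xᵢ−μ)²/2).
Σ(xᵢ−μ)² = (0.85)² + (-2.68)² + (0.32)² + (7.21)² + (1.78)² + (0.09)² + (7.09)² = 113.4360.
Posterior: Inv-Gamma(2.9 + 7/2, 2.7 + 113.4360/2) = Inv-Gamma(6.40, 59.41800).
Mode = β/(α+1) = 59.41800/7.40 = 8.0295.

8.0295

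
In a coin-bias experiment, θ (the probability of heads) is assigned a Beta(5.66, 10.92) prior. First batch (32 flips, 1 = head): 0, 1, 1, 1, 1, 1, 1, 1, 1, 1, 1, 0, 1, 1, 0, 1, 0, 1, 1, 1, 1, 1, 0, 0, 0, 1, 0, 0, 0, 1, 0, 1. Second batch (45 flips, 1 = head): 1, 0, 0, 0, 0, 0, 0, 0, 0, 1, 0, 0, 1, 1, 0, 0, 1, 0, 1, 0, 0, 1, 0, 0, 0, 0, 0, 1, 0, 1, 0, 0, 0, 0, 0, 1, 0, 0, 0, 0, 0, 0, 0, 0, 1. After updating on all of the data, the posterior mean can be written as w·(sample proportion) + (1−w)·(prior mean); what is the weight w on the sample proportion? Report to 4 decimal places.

0.8228

The Beta prior is conjugate to a Binomial/Bernoulli likelihood; the update adds successes to α and failures to β.
Total number of flips: n = 32 + 45 = 77.
Posterior mean = (α₀+k)/(α₀+β₀+n) = [n/(α₀+β₀+n)]·(k/n) + [(α₀+β₀)/(α₀+β₀+n)]·α₀/(α₀+β₀), so only n and the prior enter the weight.
The weight on the data is w = n/(α₀+β₀+n) = 77/(5.66+10.92+77) = 77/93.58 = 0.8228.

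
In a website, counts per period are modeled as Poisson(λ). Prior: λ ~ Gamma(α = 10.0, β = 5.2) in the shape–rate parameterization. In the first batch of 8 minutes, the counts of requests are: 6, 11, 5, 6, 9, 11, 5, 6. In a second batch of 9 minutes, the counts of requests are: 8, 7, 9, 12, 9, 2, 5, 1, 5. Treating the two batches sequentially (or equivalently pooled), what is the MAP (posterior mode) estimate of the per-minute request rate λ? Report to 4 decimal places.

5.6757

With a Gamma(shape α, rate β) prior, the Poisson likelihood is conjugate: the posterior is Gamma(α + ΣXᵢ, β + n).
Batch 1: sum of counts S = 59 over n = 8 minutes.
After batch 1: Gamma(α+S, β+n) = Gamma(10.0+59, 5.2+8) = Gamma(69.0, 13.2).
Batch 2: sum of counts S = 58 over n = 9 minutes.
After batch 2: Gamma(α+S, β+n) = Gamma(69.0+58, 13.2+9) = Gamma(127.0, 22.2).
Mode of Gamma(α,β) for α≥1 is (α−1)/β = 126.0/22.2 = 5.6757.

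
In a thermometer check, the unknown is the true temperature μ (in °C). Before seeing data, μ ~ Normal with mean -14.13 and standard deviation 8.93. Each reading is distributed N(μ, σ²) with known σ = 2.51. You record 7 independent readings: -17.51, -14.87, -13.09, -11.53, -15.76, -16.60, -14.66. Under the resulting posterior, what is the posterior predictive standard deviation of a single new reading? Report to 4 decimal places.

2.6814

For Normal data with known variance σ², a Normal(μ₀, σ₀²) prior on μ is conjugate. Posterior precision = 1/σ₀² + n/σ²; posterior mean is the precision-weighted average of μ₀ and x̄.
σ₀² = 8.93² = 79.7449, σ² = 2.51² = 6.3001; σ² + n·σ₀² = 6.3001 + 7·79.7449 = 564.5144.
Posterior precision = 1/σ₀² + n/σ² = 1/79.7449 + 7/6.3001 = (σ² + n·σ₀²)/(σ₀²σ²) = 564.5144/(79.7449·6.3001); posterior variance σₙ² = σ₀²σ²/(σ² + n·σ₀²) = 79.7449·6.3001/564.5144 = 0.889970.
Predictive variance for one new observation = σₙ² + σ² = 79.7449·6.3001/564.5144 + 6.3001 = σ²·(σ₀² + 564.5144)/564.5144 = 6.3001·644.2593/564.5144 = 7.190070; SD = √(6.3001·644.2593/564.5144) = 2.6814.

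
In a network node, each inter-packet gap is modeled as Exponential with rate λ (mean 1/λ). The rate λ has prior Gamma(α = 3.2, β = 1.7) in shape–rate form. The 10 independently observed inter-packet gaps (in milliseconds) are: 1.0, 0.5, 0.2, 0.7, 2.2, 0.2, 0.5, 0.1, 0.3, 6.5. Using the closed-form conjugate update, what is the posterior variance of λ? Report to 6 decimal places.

With a Gamma(shape α, rate β) prior on the exponential rate λ, the posterior after n observations with total T = Σxᵢ is Gamma(α+n, β+T).
Sum of observations T = 12.2 milliseconds; n = 10.
Posterior: Gamma(3.2+10, 1.7+12.2) = Gamma(13.2, 13.9).
Var = α/β² = 0.068319.

0.068319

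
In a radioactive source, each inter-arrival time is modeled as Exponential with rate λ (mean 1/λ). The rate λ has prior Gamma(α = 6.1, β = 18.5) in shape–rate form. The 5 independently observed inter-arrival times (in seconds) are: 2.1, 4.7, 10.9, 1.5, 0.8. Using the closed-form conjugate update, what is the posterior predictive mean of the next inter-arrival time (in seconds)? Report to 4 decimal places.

With a Gamma(shape α, rate β) prior on the exponential rate λ, the posterior after n observations with total T = Σxᵢ is Gamma(α+n, β+T).
Sum of observations T = 20.0 seconds; n = 5.
Posterior: Gamma(6.1+5, 18.5+20.0) = Gamma(11.1, 38.5).
The predictive distribution for the next observation is Lomax; its mean is β/(α−1) = 38.5/10.1 = 3.8119.

3.8119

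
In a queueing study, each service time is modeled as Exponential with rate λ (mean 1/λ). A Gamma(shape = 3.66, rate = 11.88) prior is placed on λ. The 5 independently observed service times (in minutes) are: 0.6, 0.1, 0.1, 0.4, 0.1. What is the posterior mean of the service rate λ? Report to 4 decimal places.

With a Gamma(shape α, rate β) prior on the exponential rate λ, the posterior after n observations with total T = Σxᵢ is Gamma(α+n, β+T).
Sum of observations T = 1.3 minutes; n = 5.
Posterior: Gamma(3.66+5, 11.88+1.3) = Gamma(8.66, 13.18).
Posterior mean of λ = α/β = 8.66/13.18 = 0.6571.

0.6571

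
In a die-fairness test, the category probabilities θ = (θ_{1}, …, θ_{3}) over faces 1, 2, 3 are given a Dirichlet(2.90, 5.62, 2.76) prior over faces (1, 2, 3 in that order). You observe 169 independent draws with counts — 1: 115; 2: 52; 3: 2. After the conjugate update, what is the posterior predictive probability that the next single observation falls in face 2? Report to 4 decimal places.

The Dirichlet prior is conjugate to the Multinomial likelihood: each posterior αⱼ = prior αⱼ + observed count nⱼ.
Posterior concentration: (117.90, 57.62, 4.76), total = 180.28.
P(next = 2 | data) = α_{2}/Σα = 0.3196.

0.3196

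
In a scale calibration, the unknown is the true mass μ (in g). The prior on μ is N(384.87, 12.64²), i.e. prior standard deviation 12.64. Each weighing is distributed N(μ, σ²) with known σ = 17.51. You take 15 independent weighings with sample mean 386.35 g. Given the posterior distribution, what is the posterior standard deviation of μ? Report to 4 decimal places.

4.2570

For Normal data with known variance σ², a Normal(μ₀, σ₀²) prior on μ is conjugate. Posterior precision = 1/σ₀² + n/σ²; posterior mean is the precision-weighted average of μ₀ and x̄.
σ₀² = 12.64² = 159.7696, σ² = 17.51² = 306.6001; σ² + n·σ₀² = 306.6001 + 15·159.7696 = 2703.1441.
Posterior precision = 1/σ₀² + n/σ² = 1/159.7696 + 15/306.6001 = (σ² + n·σ₀²)/(σ₀²σ²) = 2703.1441/(159.7696·306.6001); posterior variance σₙ² = σ₀²σ²/(σ² + n·σ₀²) = 159.7696·306.6001/2703.1441 = 18.121629.
Posterior SD = √σₙ² = √(159.7696·306.6001/2703.1441) = 4.2570.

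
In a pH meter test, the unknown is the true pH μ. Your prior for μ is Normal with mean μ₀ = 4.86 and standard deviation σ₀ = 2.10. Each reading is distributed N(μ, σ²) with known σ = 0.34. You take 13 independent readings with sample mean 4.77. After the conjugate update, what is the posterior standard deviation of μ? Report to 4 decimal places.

0.0942

For Normal data with known variance σ², a Normal(μ₀, σ₀²) prior on μ is conjugate. Posterior precision = 1/σ₀² + n/σ²; posterior mean is the precision-weighted average of μ₀ and x̄.
σ₀² = 2.10² = 4.41, σ² = 0.34² = 0.1156; σ² + n·σ₀² = 0.1156 + 13·4.41 = 57.4456.
Posterior precision = 1/σ₀² + n/σ² = 1/4.41 + 13/0.1156 = (σ² + n·σ₀²)/(σ₀²σ²) = 57.4456/(4.41·0.1156); posterior variance σₙ² = σ₀²σ²/(σ² + n·σ₀²) = 4.41·0.1156/57.4456 = 0.008874.
Posterior SD = √σₙ² = √(4.41·0.1156/57.4456) = 0.0942.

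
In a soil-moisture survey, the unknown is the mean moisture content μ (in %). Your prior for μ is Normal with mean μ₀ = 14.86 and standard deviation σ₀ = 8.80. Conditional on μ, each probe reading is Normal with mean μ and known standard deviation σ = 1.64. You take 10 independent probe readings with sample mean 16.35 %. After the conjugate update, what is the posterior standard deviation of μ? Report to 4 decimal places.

For Normal data with known variance σ², a Normal(μ₀, σ₀²) prior on μ is conjugate. Posterior precision = 1/σ₀² + n/σ²; posterior mean is the precision-weighted average of μ₀ and x̄.
σ₀² = 8.80² = 77.44, σ² = 1.64² = 2.6896; σ² + n·σ₀² = 2.6896 + 10·77.44 = 777.0896.
Posterior precision = 1/σ₀² + n/σ² = 1/77.44 + 10/2.6896 = (σ² + n·σ₀²)/(σ₀²σ²) = 777.0896/(77.44·2.6896); posterior variance σₙ² = σ₀²σ²/(σ² + n·σ₀²) = 77.44·2.6896/777.0896 = 0.268029.
Posterior SD = √σₙ² = √(77.44·2.6896/777.0896) = 0.5177.

0.5177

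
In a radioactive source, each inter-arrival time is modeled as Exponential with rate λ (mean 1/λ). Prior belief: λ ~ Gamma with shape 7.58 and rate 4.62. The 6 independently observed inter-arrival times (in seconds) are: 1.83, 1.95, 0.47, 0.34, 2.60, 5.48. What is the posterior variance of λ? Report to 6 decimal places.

0.045427

With a Gamma(shape α, rate β) prior on the exponential rate λ, the posterior after n observations with total T = Σxᵢ is Gamma(α+n, β+T).
Sum of observations T = 12.67 seconds; n = 6.
Posterior: Gamma(7.58+6, 4.62+12.67) = Gamma(13.58, 17.29).
Var = α/β² = 0.045427.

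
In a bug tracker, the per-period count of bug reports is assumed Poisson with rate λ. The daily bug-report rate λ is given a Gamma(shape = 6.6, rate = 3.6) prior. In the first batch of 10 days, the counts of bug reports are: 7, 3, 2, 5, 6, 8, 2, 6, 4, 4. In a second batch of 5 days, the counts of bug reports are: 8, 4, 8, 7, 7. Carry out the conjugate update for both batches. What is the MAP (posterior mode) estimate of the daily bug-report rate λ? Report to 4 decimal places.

With a Gamma(shape α, rate β) prior, the Poisson likelihood is conjugate: the posterior is Gamma(α + ΣXᵢ, β + n).
Batch 1: sum of counts S = 47 over n = 10 days.
After batch 1: Gamma(α+S, β+n) = Gamma(6.6+47, 3.6+10) = Gamma(53.6, 13.6).
Batch 2: sum of counts S = 34 over n = 5 days.
After batch 2: Gamma(α+S, β+n) = Gamma(53.6+34, 13.6+5) = Gamma(87.6, 18.6).
Mode of Gamma(α,β) for α≥1 is (α−1)/β = 86.6/18.6 = 4.6559.

4.6559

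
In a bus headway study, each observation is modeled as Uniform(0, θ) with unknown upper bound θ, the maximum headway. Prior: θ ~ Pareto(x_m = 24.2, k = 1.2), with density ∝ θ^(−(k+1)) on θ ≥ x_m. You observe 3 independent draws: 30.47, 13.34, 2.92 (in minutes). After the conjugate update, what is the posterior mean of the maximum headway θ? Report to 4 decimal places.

A Pareto(scale x_m, shape k) prior on the upper bound θ of Uniform(0, θ) is conjugate: posterior is Pareto(max(x_m, max xᵢ), k + n).
Sample maximum = 30.47; prior scale x_m = 24.2 → posterior scale = max = 30.47.
Posterior shape = 1.2 + 3 = 4.2.
E[θ|data] = k·x_m/(k−1) = 4.2·30.47/3.2 = 39.9919.

39.9919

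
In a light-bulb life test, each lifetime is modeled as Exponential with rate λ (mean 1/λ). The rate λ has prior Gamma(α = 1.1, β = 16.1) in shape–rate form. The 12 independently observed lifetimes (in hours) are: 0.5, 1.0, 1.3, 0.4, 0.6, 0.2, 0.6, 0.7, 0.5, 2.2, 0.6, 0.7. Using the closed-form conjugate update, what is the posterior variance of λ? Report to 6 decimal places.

With a Gamma(shape α, rate β) prior on the exponential rate λ, the posterior after n observations with total T = Σxᵢ is Gamma(α+n, β+T).
Sum of observations T = 9.3 hours; n = 12.
Posterior: Gamma(1.1+12, 16.1+9.3) = Gamma(13.1, 25.4).
Var = α/β² = 0.020305.

0.020305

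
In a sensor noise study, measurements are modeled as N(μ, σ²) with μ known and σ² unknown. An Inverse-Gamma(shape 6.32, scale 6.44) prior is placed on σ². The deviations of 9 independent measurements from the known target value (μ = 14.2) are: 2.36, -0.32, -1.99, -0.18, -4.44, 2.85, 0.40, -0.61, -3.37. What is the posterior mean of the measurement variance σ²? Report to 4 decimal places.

With known mean μ and an Inverse-Gamma(α, β) prior on σ², the Normal likelihood is conjugate: posterior is Inv-Gamma(α + n/2, β + Σ(xᵢ−μ)²/2).
Σ(xᵢ−μ)² = (2.36)² + (-0.32)² + (-1.99)² + (-0.18)² + (-4.44)² + (2.85)² + (0.40)² + (-0.61)² + (-3.37)² = 49.3896.
Posterior: Inv-Gamma(6.32 + 9/2, 6.44 + 49.3896/2) = Inv-Gamma(10.82, 31.13480).
E[σ²|data] = β/(α−1) = 31.13480/9.82 = 3.1705.

3.1705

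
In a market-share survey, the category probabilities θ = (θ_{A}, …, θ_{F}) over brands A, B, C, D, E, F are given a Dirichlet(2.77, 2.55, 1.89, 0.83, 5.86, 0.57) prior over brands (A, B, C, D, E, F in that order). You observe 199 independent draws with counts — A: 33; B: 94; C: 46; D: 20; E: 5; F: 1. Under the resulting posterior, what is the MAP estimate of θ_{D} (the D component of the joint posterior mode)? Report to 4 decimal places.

The Dirichlet prior is conjugate to the Multinomial likelihood: each posterior αⱼ = prior αⱼ + observed count nⱼ.
Posterior concentration: (35.77, 96.55, 47.89, 20.83, 10.86, 1.57), total = 213.47.
Joint mode component: (α_{D}−1)/(Σα−K) = 19.83/207.47 = 0.0956.

0.0956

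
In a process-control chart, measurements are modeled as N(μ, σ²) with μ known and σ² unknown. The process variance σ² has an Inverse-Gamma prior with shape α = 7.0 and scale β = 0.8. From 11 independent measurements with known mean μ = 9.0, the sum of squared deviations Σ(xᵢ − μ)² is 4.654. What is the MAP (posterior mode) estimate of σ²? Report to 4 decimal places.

0.2316

With known mean μ and an Inverse-Gamma(α, β) prior on σ², the Normal likelihood is conjugate: posterior is Inv-Gamma(α + n/2, β + Σ(xᵢ−μ)²/2).
Posterior: Inv-Gamma(7.0 + 11/2, 0.8 + 4.654/2) = Inv-Gamma(12.50, 3.1270).
Mode = β/(α+1) = 3.1270/13.50 = 0.2316.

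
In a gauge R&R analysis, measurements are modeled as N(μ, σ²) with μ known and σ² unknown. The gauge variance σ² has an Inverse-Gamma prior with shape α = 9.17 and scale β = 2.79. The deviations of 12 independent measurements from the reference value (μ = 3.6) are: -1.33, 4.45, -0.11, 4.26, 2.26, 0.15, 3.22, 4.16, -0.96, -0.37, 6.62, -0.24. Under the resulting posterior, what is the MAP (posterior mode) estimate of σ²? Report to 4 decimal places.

With known mean μ and an Inverse-Gamma(α, β) prior on σ², the Normal likelihood is conjugate: posterior is Inv-Gamma(α + n/2, β + Σ(xᵢ−μ)²/2).
Σ(xᵢ−μ)² = (-1.33)² + (4.45)² + (-0.11)² + (4.26)² + (2.26)² + (0.15)² + (3.22)² + (4.16)² + (-0.96)² + (-0.37)² + (6.62)² + (-0.24)² = 117.4757.
Posterior: Inv-Gamma(9.17 + 12/2, 2.79 + 117.4757/2) = Inv-Gamma(15.17, 61.52785).
Mode = β/(α+1) = 61.52785/16.17 = 3.8051.

3.8051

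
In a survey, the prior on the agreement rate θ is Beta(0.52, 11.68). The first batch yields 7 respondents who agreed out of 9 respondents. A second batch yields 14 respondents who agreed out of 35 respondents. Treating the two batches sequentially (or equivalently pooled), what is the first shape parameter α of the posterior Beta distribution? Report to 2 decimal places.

21.52

The Beta prior is conjugate to a Binomial/Bernoulli likelihood; the update adds successes to α and failures to β.
After batch 1: Beta(0.52+7, 11.68+2) = Beta(7.52, 13.68).
After batch 2: Beta(7.52+14, 13.68+21) = Beta(21.52, 34.68).
Posterior α = 21.52.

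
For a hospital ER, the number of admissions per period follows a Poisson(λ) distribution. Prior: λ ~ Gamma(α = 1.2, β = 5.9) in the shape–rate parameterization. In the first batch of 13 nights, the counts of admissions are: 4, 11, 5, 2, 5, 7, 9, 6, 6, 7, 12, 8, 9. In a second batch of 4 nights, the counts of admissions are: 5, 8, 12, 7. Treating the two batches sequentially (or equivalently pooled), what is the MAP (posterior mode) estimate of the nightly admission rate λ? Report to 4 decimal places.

With a Gamma(shape α, rate β) prior, the Poisson likelihood is conjugate: the posterior is Gamma(α + ΣXᵢ, β + n).
Batch 1: sum of counts S = 91 over n = 13 nights.
After batch 1: Gamma(α+S, β+n) = Gamma(1.2+91, 5.9+13) = Gamma(92.2, 18.9).
Batch 2: sum of counts S = 32 over n = 4 nights.
After batch 2: Gamma(α+S, β+n) = Gamma(92.2+32, 18.9+4) = Gamma(124.2, 22.9).
Mode of Gamma(α,β) for α≥1 is (α−1)/β = 123.2/22.9 = 5.3799.

5.3799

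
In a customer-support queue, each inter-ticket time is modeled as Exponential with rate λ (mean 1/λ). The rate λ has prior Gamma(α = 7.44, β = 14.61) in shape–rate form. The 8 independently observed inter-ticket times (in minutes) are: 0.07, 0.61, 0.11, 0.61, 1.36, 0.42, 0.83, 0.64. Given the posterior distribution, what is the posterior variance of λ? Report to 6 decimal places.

With a Gamma(shape α, rate β) prior on the exponential rate λ, the posterior after n observations with total T = Σxᵢ is Gamma(α+n, β+T).
Sum of observations T = 4.65 minutes; n = 8.
Posterior: Gamma(7.44+8, 14.61+4.65) = Gamma(15.44, 19.26).
Var = α/β² = 0.041623.

0.041623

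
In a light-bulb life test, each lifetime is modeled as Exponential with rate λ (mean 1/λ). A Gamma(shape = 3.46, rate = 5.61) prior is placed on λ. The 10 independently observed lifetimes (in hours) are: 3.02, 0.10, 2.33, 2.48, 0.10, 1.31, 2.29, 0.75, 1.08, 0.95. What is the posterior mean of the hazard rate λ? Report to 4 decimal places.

0.6723

With a Gamma(shape α, rate β) prior on the exponential rate λ, the posterior after n observations with total T = Σxᵢ is Gamma(α+n, β+T).
Sum of observations T = 14.41 hours; n = 10.
Posterior: Gamma(3.46+10, 5.61+14.41) = Gamma(13.46, 20.02).
Posterior mean of λ = α/β = 13.46/20.02 = 0.6723.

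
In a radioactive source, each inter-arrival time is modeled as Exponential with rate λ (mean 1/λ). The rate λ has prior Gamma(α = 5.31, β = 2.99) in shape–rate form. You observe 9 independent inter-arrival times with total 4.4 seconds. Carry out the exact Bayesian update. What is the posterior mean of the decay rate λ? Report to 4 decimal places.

With a Gamma(shape α, rate β) prior on the exponential rate λ, the posterior after n observations with total T = Σxᵢ is Gamma(α+n, β+T).
Posterior: Gamma(5.31+9, 2.99+4.4) = Gamma(14.31, 7.39).
Posterior mean of λ = α/β = 14.31/7.39 = 1.9364.

1.9364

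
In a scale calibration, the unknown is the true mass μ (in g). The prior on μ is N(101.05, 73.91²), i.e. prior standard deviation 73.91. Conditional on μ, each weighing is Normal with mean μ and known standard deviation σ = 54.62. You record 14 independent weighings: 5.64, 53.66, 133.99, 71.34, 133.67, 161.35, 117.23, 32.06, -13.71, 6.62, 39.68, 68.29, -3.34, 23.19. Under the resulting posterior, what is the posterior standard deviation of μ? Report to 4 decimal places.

For Normal data with known variance σ², a Normal(μ₀, σ₀²) prior on μ is conjugate. Posterior precision = 1/σ₀² + n/σ²; posterior mean is the precision-weighted average of μ₀ and x̄.
σ₀² = 73.91² = 5462.6881, σ² = 54.62² = 2983.3444; σ² + n·σ₀² = 2983.3444 + 14·5462.6881 = 79460.9778.
Posterior precision = 1/σ₀² + n/σ² = 1/5462.6881 + 14/2983.3444 = (σ² + n·σ₀²)/(σ₀²σ²) = 79460.9778/(5462.6881·2983.3444); posterior variance σₙ² = σ₀²σ²/(σ² + n·σ₀²) = 5462.6881·2983.3444/79460.9778 = 205.095386.
Posterior SD = √σₙ² = √(5462.6881·2983.3444/79460.9778) = 14.3212.

14.3212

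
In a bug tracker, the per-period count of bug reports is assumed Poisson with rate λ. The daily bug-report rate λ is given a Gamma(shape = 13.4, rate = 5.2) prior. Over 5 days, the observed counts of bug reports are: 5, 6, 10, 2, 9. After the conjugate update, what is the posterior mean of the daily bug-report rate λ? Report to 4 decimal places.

With a Gamma(shape α, rate β) prior, the Poisson likelihood is conjugate: the posterior is Gamma(α + ΣXᵢ, β + n).
Sum of counts S = 32 over n = 5 days.
Posterior: Gamma(α+S, β+n) = Gamma(13.4+32, 5.2+5) = Gamma(45.4, 10.2).
Posterior mean = α/β = 45.4/10.2 = 4.4510.

4.4510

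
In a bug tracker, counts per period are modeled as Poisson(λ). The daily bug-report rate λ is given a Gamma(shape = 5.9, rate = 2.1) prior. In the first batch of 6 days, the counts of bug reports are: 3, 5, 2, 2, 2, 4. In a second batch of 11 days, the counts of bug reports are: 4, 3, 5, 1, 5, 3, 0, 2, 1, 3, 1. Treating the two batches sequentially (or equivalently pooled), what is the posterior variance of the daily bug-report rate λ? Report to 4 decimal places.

0.1423

With a Gamma(shape α, rate β) prior, the Poisson likelihood is conjugate: the posterior is Gamma(α + ΣXᵢ, β + n).
Batch 1: sum of counts S = 18 over n = 6 days.
After batch 1: Gamma(α+S, β+n) = Gamma(5.9+18, 2.1+6) = Gamma(23.9, 8.1).
Batch 2: sum of counts S = 28 over n = 11 days.
After batch 2: Gamma(α+S, β+n) = Gamma(23.9+28, 8.1+11) = Gamma(51.9, 19.1).
Var = α/β² = 51.9/19.1² = 0.1423.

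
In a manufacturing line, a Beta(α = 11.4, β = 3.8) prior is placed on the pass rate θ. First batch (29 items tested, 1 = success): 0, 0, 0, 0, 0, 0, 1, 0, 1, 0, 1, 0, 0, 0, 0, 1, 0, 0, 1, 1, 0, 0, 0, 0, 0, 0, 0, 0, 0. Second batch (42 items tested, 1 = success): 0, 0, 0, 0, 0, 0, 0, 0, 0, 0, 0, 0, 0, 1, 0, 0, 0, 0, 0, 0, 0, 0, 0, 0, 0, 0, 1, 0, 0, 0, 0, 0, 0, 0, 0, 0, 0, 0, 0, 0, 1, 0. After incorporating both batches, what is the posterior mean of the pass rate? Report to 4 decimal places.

0.2367

The Beta prior is conjugate to a Binomial/Bernoulli likelihood; the update adds successes to α and failures to β.
After batch 1: Beta(11.4+6, 3.8+23) = Beta(17.4, 26.8).
After batch 2: Beta(17.4+3, 26.8+39) = Beta(20.4, 65.8).
Posterior mean = α/(α+β) = 20.4/86.2 = 0.2367.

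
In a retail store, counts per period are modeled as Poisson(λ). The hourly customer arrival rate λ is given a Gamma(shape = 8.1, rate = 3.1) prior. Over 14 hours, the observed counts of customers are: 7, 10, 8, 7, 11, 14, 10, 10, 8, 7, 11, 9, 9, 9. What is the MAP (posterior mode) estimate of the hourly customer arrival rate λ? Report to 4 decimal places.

8.0175

With a Gamma(shape α, rate β) prior, the Poisson likelihood is conjugate: the posterior is Gamma(α + ΣXᵢ, β + n).
Sum of counts S = 130 over n = 14 hours.
Posterior: Gamma(α+S, β+n) = Gamma(8.1+130, 3.1+14) = Gamma(138.1, 17.1).
Mode of Gamma(α,β) for α≥1 is (α−1)/β = 137.1/17.1 = 8.0175.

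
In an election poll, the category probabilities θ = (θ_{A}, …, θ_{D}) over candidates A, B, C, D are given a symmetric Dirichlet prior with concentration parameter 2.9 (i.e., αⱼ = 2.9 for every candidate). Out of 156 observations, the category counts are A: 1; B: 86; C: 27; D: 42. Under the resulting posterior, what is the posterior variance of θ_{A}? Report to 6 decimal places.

0.000135

The Dirichlet prior is conjugate to the Multinomial likelihood: each posterior αⱼ = prior αⱼ + observed count nⱼ.
Posterior concentration: (3.9, 88.9, 29.9, 44.9), total = 167.6.
Var[θ_j] = α_j(Σα−α_j)/((Σα)²(Σα+1)) = 3.9·163.7/(167.6²·168.6) = 0.000135.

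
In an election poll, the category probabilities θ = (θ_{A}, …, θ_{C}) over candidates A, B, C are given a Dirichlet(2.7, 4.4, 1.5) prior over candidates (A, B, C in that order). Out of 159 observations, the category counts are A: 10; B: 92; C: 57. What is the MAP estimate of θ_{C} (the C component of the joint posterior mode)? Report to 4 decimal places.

The Dirichlet prior is conjugate to the Multinomial likelihood: each posterior αⱼ = prior αⱼ + observed count nⱼ.
Posterior concentration: (12.7, 96.4, 58.5), total = 167.6.
Joint mode component: (α_{C}−1)/(Σα−K) = 57.5/164.6 = 0.3493.

0.3493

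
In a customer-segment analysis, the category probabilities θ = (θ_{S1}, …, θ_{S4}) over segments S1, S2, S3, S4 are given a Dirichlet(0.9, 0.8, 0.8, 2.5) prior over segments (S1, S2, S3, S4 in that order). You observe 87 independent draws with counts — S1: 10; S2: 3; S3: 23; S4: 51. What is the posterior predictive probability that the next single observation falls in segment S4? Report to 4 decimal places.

The Dirichlet prior is conjugate to the Multinomial likelihood: each posterior αⱼ = prior αⱼ + observed count nⱼ.
Posterior concentration: (10.9, 3.8, 23.8, 53.5), total = 92.0.
P(next = S4 | data) = α_{S4}/Σα = 0.5815.

0.5815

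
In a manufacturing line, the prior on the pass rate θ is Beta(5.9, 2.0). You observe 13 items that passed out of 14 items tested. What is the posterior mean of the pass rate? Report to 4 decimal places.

0.8630

The Beta prior is conjugate to a Binomial/Bernoulli likelihood; the update adds successes to α and failures to β.
Posterior: Beta(α+k, β+n−k) = Beta(5.9+13, 2.0+1) = Beta(18.9, 3.0).
Posterior mean = α/(α+β) = 18.9/21.9 = 0.8630.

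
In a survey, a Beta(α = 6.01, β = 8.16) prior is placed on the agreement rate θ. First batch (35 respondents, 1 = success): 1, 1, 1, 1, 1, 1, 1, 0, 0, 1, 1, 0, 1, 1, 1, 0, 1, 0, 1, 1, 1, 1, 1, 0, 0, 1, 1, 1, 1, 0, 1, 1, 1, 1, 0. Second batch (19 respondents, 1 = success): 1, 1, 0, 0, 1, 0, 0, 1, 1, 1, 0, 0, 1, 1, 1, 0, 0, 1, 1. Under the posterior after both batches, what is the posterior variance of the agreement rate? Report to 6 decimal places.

0.003366

The Beta prior is conjugate to a Binomial/Bernoulli likelihood; the update adds successes to α and failures to β.
After batch 1: Beta(6.01+26, 8.16+9) = Beta(32.01, 17.16).
After batch 2: Beta(32.01+11, 17.16+8) = Beta(43.01, 25.16).
Var = αβ/((α+β)²(α+β+1)) = 43.01·25.16/(68.17²·69.17) = 0.003366.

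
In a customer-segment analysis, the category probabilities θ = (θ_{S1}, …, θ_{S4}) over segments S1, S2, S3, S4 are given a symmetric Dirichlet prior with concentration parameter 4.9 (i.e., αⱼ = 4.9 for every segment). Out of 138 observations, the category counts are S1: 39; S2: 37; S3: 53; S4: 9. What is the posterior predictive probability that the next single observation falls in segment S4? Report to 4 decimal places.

The Dirichlet prior is conjugate to the Multinomial likelihood: each posterior αⱼ = prior αⱼ + observed count nⱼ.
Posterior concentration: (43.9, 41.9, 57.9, 13.9), total = 157.6.
P(next = S4 | data) = α_{S4}/Σα = 0.0882.

0.0882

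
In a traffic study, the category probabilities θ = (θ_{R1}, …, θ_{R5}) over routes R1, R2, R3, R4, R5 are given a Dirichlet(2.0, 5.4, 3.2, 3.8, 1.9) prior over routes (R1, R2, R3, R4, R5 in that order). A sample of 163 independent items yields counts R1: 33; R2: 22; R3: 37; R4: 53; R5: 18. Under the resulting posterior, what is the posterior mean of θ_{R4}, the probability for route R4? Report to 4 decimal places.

The Dirichlet prior is conjugate to the Multinomial likelihood: each posterior αⱼ = prior αⱼ + observed count nⱼ.
Posterior concentration: (35.0, 27.4, 40.2, 56.8, 19.9), total = 179.3.
E[θ_{R4}|data] = α_{R4}/Σα = 56.8/179.3 = 0.3168.

0.3168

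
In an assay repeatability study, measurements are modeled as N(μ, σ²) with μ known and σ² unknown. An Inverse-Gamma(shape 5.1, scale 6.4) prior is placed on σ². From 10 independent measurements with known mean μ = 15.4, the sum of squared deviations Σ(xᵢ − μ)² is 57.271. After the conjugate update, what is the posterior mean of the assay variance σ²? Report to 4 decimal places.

3.8501

With known mean μ and an Inverse-Gamma(α, β) prior on σ², the Normal likelihood is conjugate: posterior is Inv-Gamma(α + n/2, β + Σ(xᵢ−μ)²/2).
Posterior: Inv-Gamma(5.1 + 10/2, 6.4 + 57.271/2) = Inv-Gamma(10.10, 35.0355).
E[σ²|data] = β/(α−1) = 35.0355/9.10 = 3.8501.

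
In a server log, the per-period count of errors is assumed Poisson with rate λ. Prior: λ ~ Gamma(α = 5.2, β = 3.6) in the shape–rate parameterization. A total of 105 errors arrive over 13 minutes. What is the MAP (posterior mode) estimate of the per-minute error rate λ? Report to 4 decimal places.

With a Gamma(shape α, rate β) prior, the Poisson likelihood is conjugate: the posterior is Gamma(α + ΣXᵢ, β + n).
Posterior: Gamma(α+S, β+n) = Gamma(5.2+105, 3.6+13) = Gamma(110.2, 16.6).
Mode of Gamma(α,β) for α≥1 is (α−1)/β = 109.2/16.6 = 6.5783.

6.5783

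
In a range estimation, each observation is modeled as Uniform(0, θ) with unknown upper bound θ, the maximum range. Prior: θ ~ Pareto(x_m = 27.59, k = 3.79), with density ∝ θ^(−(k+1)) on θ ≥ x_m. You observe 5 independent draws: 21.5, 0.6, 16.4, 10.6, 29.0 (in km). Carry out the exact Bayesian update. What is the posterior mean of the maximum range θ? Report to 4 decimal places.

32.7227

A Pareto(scale x_m, shape k) prior on the upper bound θ of Uniform(0, θ) is conjugate: posterior is Pareto(max(x_m, max xᵢ), k + n).
Sample maximum = 29.0; prior scale x_m = 27.59 → posterior scale = max = 29.00.
Posterior shape = 3.79 + 5 = 8.79.
E[θ|data] = k·x_m/(k−1) = 8.79·29.00/7.79 = 32.7227.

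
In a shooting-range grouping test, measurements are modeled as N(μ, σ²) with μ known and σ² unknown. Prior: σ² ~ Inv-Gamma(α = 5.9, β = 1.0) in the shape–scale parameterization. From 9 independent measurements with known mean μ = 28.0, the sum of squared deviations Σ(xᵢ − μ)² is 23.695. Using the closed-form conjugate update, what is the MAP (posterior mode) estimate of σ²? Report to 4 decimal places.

1.1270

With known mean μ and an Inverse-Gamma(α, β) prior on σ², the Normal likelihood is conjugate: posterior is Inv-Gamma(α + n/2, β + Σ(xᵢ−μ)²/2).
Posterior: Inv-Gamma(5.9 + 9/2, 1.0 + 23.695/2) = Inv-Gamma(10.40, 12.8475).
Mode = β/(α+1) = 12.8475/11.40 = 1.1270.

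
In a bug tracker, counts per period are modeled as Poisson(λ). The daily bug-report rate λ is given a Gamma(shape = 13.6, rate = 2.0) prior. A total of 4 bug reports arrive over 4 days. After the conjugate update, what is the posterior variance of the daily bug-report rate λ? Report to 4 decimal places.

With a Gamma(shape α, rate β) prior, the Poisson likelihood is conjugate: the posterior is Gamma(α + ΣXᵢ, β + n).
Posterior: Gamma(α+S, β+n) = Gamma(13.6+4, 2.0+4) = Gamma(17.6, 6.0).
Var = α/β² = 17.6/6.0² = 0.4889.

0.4889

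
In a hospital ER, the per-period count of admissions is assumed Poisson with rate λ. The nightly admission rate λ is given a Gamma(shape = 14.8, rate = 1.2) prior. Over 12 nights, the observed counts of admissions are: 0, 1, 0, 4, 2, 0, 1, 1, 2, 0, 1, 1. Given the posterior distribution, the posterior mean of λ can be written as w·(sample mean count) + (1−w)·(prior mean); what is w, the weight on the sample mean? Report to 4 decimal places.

With a Gamma(shape α, rate β) prior, the Poisson likelihood is conjugate: the posterior is Gamma(α + ΣXᵢ, β + n).
Posterior mean = (α₀+S)/(β₀+n) = [n/(β₀+n)]·(S/n) + [β₀/(β₀+n)]·(α₀/β₀), so only n and β₀ enter the weight.
Weight on data w = n/(β₀+n) = 12/(1.2+12) = 12/13.2 = 0.9091.

0.9091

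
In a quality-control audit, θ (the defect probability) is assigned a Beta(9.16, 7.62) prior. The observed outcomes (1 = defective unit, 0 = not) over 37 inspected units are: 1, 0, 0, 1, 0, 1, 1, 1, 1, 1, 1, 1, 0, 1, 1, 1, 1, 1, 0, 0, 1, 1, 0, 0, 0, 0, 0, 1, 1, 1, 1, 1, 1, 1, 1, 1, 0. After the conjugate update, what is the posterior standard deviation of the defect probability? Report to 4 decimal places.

0.0650

The Beta prior is conjugate to a Binomial/Bernoulli likelihood; the update adds successes to α and failures to β.
Posterior: Beta(α+k, β+n−k) = Beta(9.16+25, 7.62+12) = Beta(34.16, 19.62).
Var = αβ/((α+β)²(α+β+1)) = 34.16·19.62/(53.78²·54.78) = 0.00423013; SD = √0.00423013 = 0.0650.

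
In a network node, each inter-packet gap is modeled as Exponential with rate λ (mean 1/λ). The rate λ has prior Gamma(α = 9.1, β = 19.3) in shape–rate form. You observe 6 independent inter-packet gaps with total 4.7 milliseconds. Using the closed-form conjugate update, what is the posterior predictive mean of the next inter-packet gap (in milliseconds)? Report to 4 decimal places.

With a Gamma(shape α, rate β) prior on the exponential rate λ, the posterior after n observations with total T = Σxᵢ is Gamma(α+n, β+T).
Posterior: Gamma(9.1+6, 19.3+4.7) = Gamma(15.1, 24.0).
The predictive distribution for the next observation is Lomax; its mean is β/(α−1) = 24.0/14.1 = 1.7021.

1.7021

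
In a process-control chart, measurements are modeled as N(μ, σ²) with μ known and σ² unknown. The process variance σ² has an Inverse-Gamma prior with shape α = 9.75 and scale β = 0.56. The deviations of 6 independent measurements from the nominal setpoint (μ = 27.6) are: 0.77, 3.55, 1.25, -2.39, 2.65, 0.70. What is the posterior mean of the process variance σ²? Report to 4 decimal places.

With known mean μ and an Inverse-Gamma(α, β) prior on σ², the Normal likelihood is conjugate: posterior is Inv-Gamma(α + n/2, β + Σ(xᵢ−μ)²/2).
Σ(xᵢ−μ)² = (0.77)² + (3.55)² + (1.25)² + (-2.39)² + (2.65)² + (0.70)² = 27.9825.
Posterior: Inv-Gamma(9.75 + 6/2, 0.56 + 27.9825/2) = Inv-Gamma(12.75, 14.55125).
E[σ²|data] = β/(α−1) = 14.55125/11.75 = 1.2384.

1.2384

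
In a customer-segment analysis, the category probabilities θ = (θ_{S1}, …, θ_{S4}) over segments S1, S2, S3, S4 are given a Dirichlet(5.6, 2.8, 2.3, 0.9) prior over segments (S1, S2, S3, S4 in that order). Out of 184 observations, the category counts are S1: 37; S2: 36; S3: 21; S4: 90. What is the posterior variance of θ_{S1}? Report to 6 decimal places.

0.000867

The Dirichlet prior is conjugate to the Multinomial likelihood: each posterior αⱼ = prior αⱼ + observed count nⱼ.
Posterior concentration: (42.6, 38.8, 23.3, 90.9), total = 195.6.
Var[θ_j] = α_j(Σα−α_j)/((Σα)²(Σα+1)) = 42.6·153.0/(195.6²·196.6) = 0.000867.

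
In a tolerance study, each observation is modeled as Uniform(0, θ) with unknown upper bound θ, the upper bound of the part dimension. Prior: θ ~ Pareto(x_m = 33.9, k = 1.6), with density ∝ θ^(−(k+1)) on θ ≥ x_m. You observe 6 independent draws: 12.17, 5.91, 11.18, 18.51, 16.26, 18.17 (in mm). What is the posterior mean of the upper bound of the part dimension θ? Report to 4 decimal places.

A Pareto(scale x_m, shape k) prior on the upper bound θ of Uniform(0, θ) is conjugate: posterior is Pareto(max(x_m, max xᵢ), k + n).
Sample maximum = 18.51; prior scale x_m = 33.9 → posterior scale = max = 33.90.
Posterior shape = 1.6 + 6 = 7.6.
E[θ|data] = k·x_m/(k−1) = 7.6·33.90/6.6 = 39.0364.

39.0364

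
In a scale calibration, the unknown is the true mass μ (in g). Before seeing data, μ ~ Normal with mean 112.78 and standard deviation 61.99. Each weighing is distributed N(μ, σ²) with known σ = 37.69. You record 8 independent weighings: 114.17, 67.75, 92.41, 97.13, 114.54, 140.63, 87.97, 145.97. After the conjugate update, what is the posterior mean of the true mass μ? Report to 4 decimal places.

107.8013

For Normal data with known variance σ², a Normal(μ₀, σ₀²) prior on μ is conjugate. Posterior precision = 1/σ₀² + n/σ²; posterior mean is the precision-weighted average of μ₀ and x̄.
Σxᵢ = 114.17 + 67.75 + 92.41 + 97.13 + 114.54 + 140.63 + 87.97 + 145.97 = 860.57, so n·x̄ = 860.57.
σ₀² = 61.99² = 3842.7601, σ² = 37.69² = 1420.5361; σ² + n·σ₀² = 1420.5361 + 8·3842.7601 = 32162.6169.
Posterior mean = (μ₀/σ₀² + n·x̄/σ²)/(1/σ₀² + n/σ²) = (σ²·μ₀ + σ₀²·n·x̄)/(σ² + n·σ₀²) = (1420.5361·112.78 + 3842.7601·860.57)/32162.6169 = 3467172.120615/32162.6169 = 107.8013.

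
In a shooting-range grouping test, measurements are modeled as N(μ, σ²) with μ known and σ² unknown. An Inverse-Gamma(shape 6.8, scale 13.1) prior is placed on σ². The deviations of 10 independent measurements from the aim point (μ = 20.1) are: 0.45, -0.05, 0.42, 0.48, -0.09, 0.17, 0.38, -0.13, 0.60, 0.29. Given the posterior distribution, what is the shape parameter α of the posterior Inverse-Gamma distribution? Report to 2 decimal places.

11.80

With known mean μ and an Inverse-Gamma(α, β) prior on σ², the Normal likelihood is conjugate: posterior is Inv-Gamma(α + n/2, β + Σ(xᵢ−μ)²/2).
Σ(xᵢ−μ)² = (0.45)² + (-0.05)² + (0.42)² + (0.48)² + (-0.09)² + (0.17)² + (0.38)² + (-0.13)² + (0.60)² + (0.29)² = 1.2542.
Posterior: Inv-Gamma(6.8 + 10/2, 13.1 + 1.2542/2) = Inv-Gamma(11.80, 13.72710).
Posterior α = 11.80.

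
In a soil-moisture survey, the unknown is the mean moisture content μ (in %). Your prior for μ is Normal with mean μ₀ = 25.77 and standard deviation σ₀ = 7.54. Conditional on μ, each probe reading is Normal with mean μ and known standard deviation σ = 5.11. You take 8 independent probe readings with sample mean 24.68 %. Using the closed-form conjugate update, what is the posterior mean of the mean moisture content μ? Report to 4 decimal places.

For Normal data with known variance σ², a Normal(μ₀, σ₀²) prior on μ is conjugate. Posterior precision = 1/σ₀² + n/σ²; posterior mean is the precision-weighted average of μ₀ and x̄.
n·x̄ = 8·24.68 = 197.44.
σ₀² = 7.54² = 56.8516, σ² = 5.11² = 26.1121; σ² + n·σ₀² = 26.1121 + 8·56.8516 = 480.9249.
Posterior mean = (μ₀/σ₀² + n·x̄/σ²)/(1/σ₀² + n/σ²) = (σ²·μ₀ + σ₀²·n·x̄)/(σ² + n·σ₀²) = (26.1121·25.77 + 56.8516·197.44)/480.9249 = 11897.688721/480.9249 = 24.7392.

24.7392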